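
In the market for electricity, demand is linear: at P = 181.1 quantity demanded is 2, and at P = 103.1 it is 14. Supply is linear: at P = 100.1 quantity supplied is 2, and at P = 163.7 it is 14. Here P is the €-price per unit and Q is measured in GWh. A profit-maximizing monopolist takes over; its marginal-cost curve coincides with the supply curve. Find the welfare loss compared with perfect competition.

Demand slope = (103.1 − 181.1)/(14 − 2) = −6.5, so P = 194.1 − 6.5Q.
Supply slope = (163.7 − 100.1)/(14 − 2) = 5.3, so P = 89.5 + 5.3Q.
Competitive equilibrium: 194.1 − 6.5Q = 89.5 + 5.3Q → Q* = 8.8644, P* = 136.4814.
Marginal revenue: MR = 194.1 − 13Q. Set MR = MC: 194.1 − 13Q = 89.5 + 5.3Q → Q_m = 5.7158.
Price P_m = 194.1 − 6.5·5.7158 = 156.9473; MC(Q_m) = 89.5 + 5.3·5.7158 = 119.7937.
Competitive Q* = 8.8644, so ΔQ = 3.1486; wedge = 156.9473 − 119.7937 = 37.1536.
DWL = ½ × 3.1486 × 37.1536 = €58.49.

€58.49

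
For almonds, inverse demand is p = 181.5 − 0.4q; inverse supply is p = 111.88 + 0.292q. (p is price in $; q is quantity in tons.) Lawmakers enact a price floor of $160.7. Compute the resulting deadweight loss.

$817.47

Competitive equilibrium: 181.5 − 0.4q = 111.88 + 0.292q → q* = 100.6069, p* = 141.2572.
At the floor p = 160.7, quantity demanded = (181.5 − 160.7)/0.4 = 52.
Sellers' marginal cost at q' = 52: 111.88 + 0.292·52 = 127.064.
Δq = 100.6069 − 52 = 48.6069; wedge = 160.7 − 127.064 = 33.636.
Welfare loss = ½ × 48.6069 × 33.636 = $817.47.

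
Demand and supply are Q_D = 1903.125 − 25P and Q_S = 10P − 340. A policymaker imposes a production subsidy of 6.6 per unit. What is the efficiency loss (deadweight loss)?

In inverse form: demand P = 76.125 − 0.04Q, supply P = 34 + 0.1Q.
Competitive equilibrium: 76.125 − 0.04Q = 34 + 0.1Q → Q* = 300.8929, P* = 64.0893.
The subsidy lowers effective supply by 6.6: P = 27.4 + 0.1Q.
New quantity: 76.125 − 0.04Q = 27.4 + 0.1Q → Q' = 348.0357.
Overproduction ΔQ = 348.0357 − 300.8929 = 47.1428; wedge = subsidy = 6.6.
The triangle = ½ × 47.1428 × 6.6 = 155.57.

155.57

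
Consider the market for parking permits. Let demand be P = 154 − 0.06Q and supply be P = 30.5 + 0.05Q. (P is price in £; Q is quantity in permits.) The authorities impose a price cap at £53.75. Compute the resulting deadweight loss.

Competitive equilibrium: 154 − 0.06Q = 30.5 + 0.05Q → Q* = 1122.72727, P* = 86.63636.
At the ceiling P = 53.75, quantity supplied = (53.75 − 30.5)/0.05 = 465.
Willingness to pay at Q' = 465: 154 − 0.06·465 = 126.1.
ΔQ = 1122.72727 − 465 = 657.72727; wedge = 126.1 − 53.75 = 72.35.
Deadweight loss = ½ × 657.72727 × 72.35 = £23793.28.

£23793.28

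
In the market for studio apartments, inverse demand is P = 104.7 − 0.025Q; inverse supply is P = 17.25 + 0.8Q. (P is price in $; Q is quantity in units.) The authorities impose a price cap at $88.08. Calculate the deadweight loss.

Competitive equilibrium: 104.7 − 0.025Q = 17.25 + 0.8Q → Q* = 106, P* = 102.05.
At the ceiling P = 88.08, quantity supplied = (88.08 − 17.25)/0.8 = 88.5375.
Willingness to pay at Q' = 88.5375: 104.7 − 0.025·88.5375 = 102.4866.
ΔQ = 106 − 88.5375 = 17.4625; wedge = 102.4866 − 88.08 = 14.4066.
DWL = ½ × 17.4625 × 14.4066 = $125.79.

$125.79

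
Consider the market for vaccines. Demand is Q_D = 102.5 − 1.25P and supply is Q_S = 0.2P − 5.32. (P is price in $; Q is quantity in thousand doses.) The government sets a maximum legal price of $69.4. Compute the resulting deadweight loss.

In inverse form: demand P = 82 − 0.8Q, supply P = 26.6 + 5Q.
Competitive equilibrium: 82 − 0.8Q = 26.6 + 5Q → Q* = 9.5517, P* = 74.3586.
At the ceiling P = 69.4, quantity supplied = (69.4 − 26.6)/5 = 8.56.
Willingness to pay at Q' = 8.56: 82 − 0.8·8.56 = 75.152.
ΔQ = 9.5517 − 8.56 = 0.9917; wedge = 75.152 − 69.4 = 5.752.
Welfare loss = ½ × 0.9917 × 5.752 = $2.85 thousand.

$2.85 thousand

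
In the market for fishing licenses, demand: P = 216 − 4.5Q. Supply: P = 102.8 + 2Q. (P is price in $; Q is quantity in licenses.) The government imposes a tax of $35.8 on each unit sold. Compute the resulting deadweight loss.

$98.59

Competitive equilibrium: 216 − 4.5Q = 102.8 + 2Q → Q* = 17.4154, P* = 137.6308.
With the tax, the buyer price exceeds the seller price by 35.8: (216 − 4.5Q) − (102.8 + 2Q) = 35.8 → Q' = 11.9077.
ΔQ = 17.4154 − 11.9077 = 5.5077; the wedge equals the tax, 35.8.
The triangle = ½ × 5.5077 × 35.8 = $98.59.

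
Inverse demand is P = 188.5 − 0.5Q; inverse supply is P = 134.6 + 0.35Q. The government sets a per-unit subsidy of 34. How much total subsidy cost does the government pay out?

Competitive equilibrium: 188.5 − 0.5Q = 134.6 + 0.35Q → Q* = 63.4118, P* = 156.7941.
The subsidy lowers effective supply by 34: P = 100.6 + 0.35Q.
New quantity: 188.5 − 0.5Q = 100.6 + 0.35Q → Q' = 103.4118.
Total subsidy cost = 34 × 103.4118 = 3516.

3516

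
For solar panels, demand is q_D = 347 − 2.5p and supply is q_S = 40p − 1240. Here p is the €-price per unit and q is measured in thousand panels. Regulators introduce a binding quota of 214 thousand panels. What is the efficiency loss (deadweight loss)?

In inverse form: demand p = 138.8 − 0.4q, supply p = 31 + 0.025q.
Competitive equilibrium: 138.8 − 0.4q = 31 + 0.025q → q* = 253.6471, p* = 37.3412.
At q = 214: demand price = 138.8 − 0.4·214 = 53.2; supply price = 31 + 0.025·214 = 36.35.
Δq = 253.6471 − 214 = 39.6471; wedge = 53.2 − 36.35 = 16.85.
Deadweight loss = ½ × 39.6471 × 16.85 = €334.03 thousand.

€334.03 thousand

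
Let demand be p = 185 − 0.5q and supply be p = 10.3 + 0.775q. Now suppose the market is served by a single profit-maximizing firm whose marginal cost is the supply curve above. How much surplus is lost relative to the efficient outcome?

949.71

Competitive equilibrium: 185 − 0.5q = 10.3 + 0.775q → q* = 137.0196, p* = 116.4902.
Marginal revenue: MR = 185 − q. Set MR = MC: 185 − q = 10.3 + 0.775q → q_m = 98.4225.
Price p_m = 185 − 0.5·98.4225 = 135.7888; MC(q_m) = 10.3 + 0.775·98.4225 = 86.5774.
Competitive q* = 137.0196, so Δq = 38.5971; wedge = 135.7888 − 86.5774 = 49.2114.
DWL = ½ × 38.5971 × 49.2114 = 949.71.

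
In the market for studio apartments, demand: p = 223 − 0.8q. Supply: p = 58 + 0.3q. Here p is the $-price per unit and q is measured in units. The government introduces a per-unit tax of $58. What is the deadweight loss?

$1529.09

Competitive equilibrium: 223 − 0.8q = 58 + 0.3q → q* = 150, p* = 103.
With the tax, the buyer price exceeds the seller price by 58: (223 − 0.8q) − (58 + 0.3q) = 58 → q' = 97.2727.
Δq = 150 − 97.2727 = 52.7273; the wedge equals the tax, 58.
The triangle = ½ × 52.7273 × 58 = $1529.09.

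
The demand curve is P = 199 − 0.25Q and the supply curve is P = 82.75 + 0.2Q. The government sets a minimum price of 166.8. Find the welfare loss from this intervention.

Competitive equilibrium: 199 − 0.25Q = 82.75 + 0.2Q → Q* = 258.33333, P* = 134.41667.
At the floor P = 166.8, quantity demanded = (199 − 166.8)/0.25 = 128.8.
Sellers' marginal cost at Q' = 128.8: 82.75 + 0.2·128.8 = 108.51.
ΔQ = 258.33333 − 128.8 = 129.53333; wedge = 166.8 − 108.51 = 58.29.
DWL = ½ × 129.53333 × 58.29 = 3775.249.

3775.249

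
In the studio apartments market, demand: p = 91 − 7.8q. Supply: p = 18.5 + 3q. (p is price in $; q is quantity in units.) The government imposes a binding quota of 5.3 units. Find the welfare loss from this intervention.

Competitive equilibrium: 91 − 7.8q = 18.5 + 3q → q* = 6.713, p* = 38.6389.
At q = 5.3: demand price = 91 − 7.8·5.3 = 49.66; supply price = 18.5 + 3·5.3 = 34.4.
Δq = 6.713 − 5.3 = 1.413; wedge = 49.66 − 34.4 = 15.26.
Deadweight loss = ½ × 1.413 × 15.26 = $10.78.

$10.78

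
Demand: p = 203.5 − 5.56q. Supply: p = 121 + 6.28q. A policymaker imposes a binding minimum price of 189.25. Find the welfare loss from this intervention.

Competitive equilibrium: 203.5 − 5.56q = 121 + 6.28q → q* = 6.9679, p* = 164.7584.
At the floor p = 189.25, quantity demanded = (203.5 − 189.25)/5.56 = 2.5629.
Sellers' marginal cost at q' = 2.5629: 121 + 6.28·2.5629 = 137.095.
Δq = 6.9679 − 2.5629 = 4.405; wedge = 189.25 − 137.095 = 52.155.
DWL = ½ × 4.405 × 52.155 = 114.87.

114.87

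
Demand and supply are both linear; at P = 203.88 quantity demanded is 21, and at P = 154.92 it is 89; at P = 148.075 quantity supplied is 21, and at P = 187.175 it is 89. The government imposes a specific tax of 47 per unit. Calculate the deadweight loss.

852.90

Demand slope = (154.92 − 203.88)/(89 − 21) = −0.72, so P = 219 − 0.72Q.
Supply slope = (187.175 − 148.075)/(89 − 21) = 0.575, so P = 136 + 0.575Q.
Competitive equilibrium: 219 − 0.72Q = 136 + 0.575Q → Q* = 64.0927, P* = 172.8533.
With the tax, the buyer price exceeds the seller price by 47: (219 − 0.72Q) − (136 + 0.575Q) = 47 → Q' = 27.7992.
ΔQ = 64.0927 − 27.7992 = 36.2935; the wedge equals the tax, 47.
DWL = ½ × 36.2935 × 47 = 852.90.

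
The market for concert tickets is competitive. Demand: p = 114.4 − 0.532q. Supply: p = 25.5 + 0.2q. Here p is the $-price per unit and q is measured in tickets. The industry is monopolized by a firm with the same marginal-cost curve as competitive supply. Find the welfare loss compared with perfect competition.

Competitive equilibrium: 114.4 − 0.532q = 25.5 + 0.2q → q* = 121.4481, p* = 49.7896.
Marginal revenue: MR = 114.4 − 1.064q. Set MR = MC: 114.4 − 1.064q = 25.5 + 0.2q → q_m = 70.3323.
Price p_m = 114.4 − 0.532·70.3323 = 76.9832; MC(q_m) = 25.5 + 0.2·70.3323 = 39.5665.
Competitive q* = 121.4481, so Δq = 51.1158; wedge = 76.9832 − 39.5665 = 37.4167.
Deadweight loss = ½ × 51.1158 × 37.4167 = $956.29.

$956.29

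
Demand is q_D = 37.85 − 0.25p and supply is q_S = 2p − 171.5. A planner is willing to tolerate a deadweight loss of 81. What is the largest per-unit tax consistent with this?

27

In inverse form: demand p = 151.4 − 4q, supply p = 85.75 + 0.5q.
Competitive equilibrium: 151.4 − 4q = 85.75 + 0.5q → q* = 14.5889, p* = 93.0444.
A tax t gives Δq = t/4.5 and wedge t, so DWL = t²/9.
t²/9 = 81 → t² = 729 → t = 27.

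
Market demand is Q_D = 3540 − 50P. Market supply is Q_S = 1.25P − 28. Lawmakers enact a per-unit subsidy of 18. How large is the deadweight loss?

197.56

In inverse form: demand P = 70.8 − 0.02Q, supply P = 22.4 + 0.8Q.
Competitive equilibrium: 70.8 − 0.02Q = 22.4 + 0.8Q → Q* = 59.0244, P* = 69.6195.
The subsidy lowers effective supply by 18: P = 4.4 + 0.8Q.
New quantity: 70.8 − 0.02Q = 4.4 + 0.8Q → Q' = 80.9756.
Overproduction ΔQ = 80.9756 − 59.0244 = 21.9512; wedge = subsidy = 18.
DWL = ½ × 21.9512 × 18 = 197.56.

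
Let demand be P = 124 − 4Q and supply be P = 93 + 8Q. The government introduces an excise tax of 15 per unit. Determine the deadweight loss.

9.375

Competitive equilibrium: 124 − 4Q = 93 + 8Q → Q* = 2.5833, P* = 113.6667.
With the tax, the buyer price exceeds the seller price by 15: (124 − 4Q) − (93 + 8Q) = 15 → Q' = 1.3333.
ΔQ = 2.5833 − 1.3333 = 1.25; the wedge equals the tax, 15.
Welfare loss = ½ × 1.25 × 15 = 9.375.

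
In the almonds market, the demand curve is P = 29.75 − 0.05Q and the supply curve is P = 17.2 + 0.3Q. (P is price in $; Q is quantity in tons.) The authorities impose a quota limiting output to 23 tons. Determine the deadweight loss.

Competitive equilibrium: 29.75 − 0.05Q = 17.2 + 0.3Q → Q* = 35.8571, P* = 27.9571.
At Q = 23: demand price = 29.75 − 0.05·23 = 28.6; supply price = 17.2 + 0.3·23 = 24.1.
ΔQ = 35.8571 − 23 = 12.8571; wedge = 28.6 − 24.1 = 4.5.
DWL = ½ × 12.8571 × 4.5 = $28.93.

$28.93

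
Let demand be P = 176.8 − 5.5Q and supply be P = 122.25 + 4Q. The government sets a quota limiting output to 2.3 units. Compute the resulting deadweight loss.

56.28

Competitive equilibrium: 176.8 − 5.5Q = 122.25 + 4Q → Q* = 5.7421, P* = 145.2184.
At Q = 2.3: demand price = 176.8 − 5.5·2.3 = 164.15; supply price = 122.25 + 4·2.3 = 131.45.
ΔQ = 5.7421 − 2.3 = 3.4421; wedge = 164.15 − 131.45 = 32.7.
Welfare loss = ½ × 3.4421 × 32.7 = 56.28.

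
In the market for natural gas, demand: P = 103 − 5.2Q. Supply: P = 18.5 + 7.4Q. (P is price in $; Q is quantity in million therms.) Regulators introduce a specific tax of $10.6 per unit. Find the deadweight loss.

$4.46 million

Competitive equilibrium: 103 − 5.2Q = 18.5 + 7.4Q → Q* = 6.7063, P* = 68.127.
With the tax, the buyer price exceeds the seller price by 10.6: (103 − 5.2Q) − (18.5 + 7.4Q) = 10.6 → Q' = 5.8651.
ΔQ = 6.7063 − 5.8651 = 0.8412; the wedge equals the tax, 10.6.
Welfare loss = ½ × 0.8412 × 10.6 = $4.46 million.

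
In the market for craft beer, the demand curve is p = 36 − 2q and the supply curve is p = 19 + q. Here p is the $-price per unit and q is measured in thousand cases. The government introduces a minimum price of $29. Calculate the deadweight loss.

Competitive equilibrium: 36 − 2q = 19 + q → q* = 5.6667, p* = 24.6667.
At the floor p = 29, quantity demanded = (36 − 29)/2 = 3.5.
Sellers' marginal cost at q' = 3.5: 19 + 1·3.5 = 22.5.
Δq = 5.6667 − 3.5 = 2.1667; wedge = 29 − 22.5 = 6.5.
Welfare loss = ½ × 2.1667 × 6.5 = $7.04 thousand.

$7.04 thousand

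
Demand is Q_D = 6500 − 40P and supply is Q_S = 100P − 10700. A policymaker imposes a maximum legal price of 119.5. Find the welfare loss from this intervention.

1972.32

In inverse form: demand P = 162.5 − 0.025Q, supply P = 107 + 0.01Q.
Competitive equilibrium: 162.5 − 0.025Q = 107 + 0.01Q → Q* = 1585.7143, P* = 122.8571.
At the ceiling P = 119.5, quantity supplied = (119.5 − 107)/0.01 = 1250.
Willingness to pay at Q' = 1250: 162.5 − 0.025·1250 = 131.25.
ΔQ = 1585.7143 − 1250 = 335.7143; wedge = 131.25 − 119.5 = 11.75.
The triangle = ½ × 335.7143 × 11.75 = 1972.32.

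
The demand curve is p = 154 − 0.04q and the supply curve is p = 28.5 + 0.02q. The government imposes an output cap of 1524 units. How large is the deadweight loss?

Competitive equilibrium: 154 − 0.04q = 28.5 + 0.02q → q* = 2091.6667, p* = 70.3333.
At q = 1524: demand price = 154 − 0.04·1524 = 93.04; supply price = 28.5 + 0.02·1524 = 58.98.
Δq = 2091.6667 − 1524 = 567.6667; wedge = 93.04 − 58.98 = 34.06.
Welfare loss = ½ × 567.6667 × 34.06 = 9667.36.

9667.36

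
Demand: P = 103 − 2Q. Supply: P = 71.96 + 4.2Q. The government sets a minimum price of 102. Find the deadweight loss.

Competitive equilibrium: 103 − 2Q = 71.96 + 4.2Q → Q* = 5.0065, P* = 92.9871.
At the floor P = 102, quantity demanded = (103 − 102)/2 = 0.5.
Sellers' marginal cost at Q' = 0.5: 71.96 + 4.2·0.5 = 74.06.
ΔQ = 5.0065 − 0.5 = 4.5065; wedge = 102 − 74.06 = 27.94.
Deadweight loss = ½ × 4.5065 × 27.94 = 62.96.

62.96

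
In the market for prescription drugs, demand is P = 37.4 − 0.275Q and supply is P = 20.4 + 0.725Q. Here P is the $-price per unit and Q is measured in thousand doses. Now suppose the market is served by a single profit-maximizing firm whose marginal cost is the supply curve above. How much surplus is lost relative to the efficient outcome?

$6.72 thousand

Competitive equilibrium: 37.4 − 0.275Q = 20.4 + 0.725Q → Q* = 17, P* = 32.725.
Marginal revenue: MR = 37.4 − 0.55Q. Set MR = MC: 37.4 − 0.55Q = 20.4 + 0.725Q → Q_m = 13.3333.
Price P_m = 37.4 − 0.275·13.3333 = 33.7333; MC(Q_m) = 20.4 + 0.725·13.3333 = 30.0666.
Competitive Q* = 17, so ΔQ = 3.6667; wedge = 33.7333 − 30.0666 = 3.6667.
The triangle = ½ × 3.6667 × 3.6667 = $6.72 thousand.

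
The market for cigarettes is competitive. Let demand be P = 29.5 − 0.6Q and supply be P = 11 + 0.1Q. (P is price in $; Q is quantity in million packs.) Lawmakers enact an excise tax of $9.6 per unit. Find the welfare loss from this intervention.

Competitive equilibrium: 29.5 − 0.6Q = 11 + 0.1Q → Q* = 26.4286, P* = 13.6429.
With the tax, the buyer price exceeds the seller price by 9.6: (29.5 − 0.6Q) − (11 + 0.1Q) = 9.6 → Q' = 12.7143.
ΔQ = 26.4286 − 12.7143 = 13.7143; the wedge equals the tax, 9.6.
DWL = ½ × 13.7143 × 9.6 = $65.83 million.

$65.83 million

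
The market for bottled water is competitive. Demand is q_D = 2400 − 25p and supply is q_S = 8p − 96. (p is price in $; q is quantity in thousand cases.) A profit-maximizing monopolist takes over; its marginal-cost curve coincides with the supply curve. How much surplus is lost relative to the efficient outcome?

In inverse form: demand p = 96 − 0.04q, supply p = 12 + 0.125q.
Competitive equilibrium: 96 − 0.04q = 12 + 0.125q → q* = 509.0909, p* = 75.6364.
Marginal revenue: MR = 96 − 0.08q. Set MR = MC: 96 − 0.08q = 12 + 0.125q → q_m = 409.7561.
Price p_m = 96 − 0.04·409.7561 = 79.6098; MC(q_m) = 12 + 0.125·409.7561 = 63.2195.
Competitive q* = 509.0909, so Δq = 99.3348; wedge = 79.6098 − 63.2195 = 16.3903.
The triangle = ½ × 99.3348 × 16.3903 = $814.06 thousand.

$814.06 thousand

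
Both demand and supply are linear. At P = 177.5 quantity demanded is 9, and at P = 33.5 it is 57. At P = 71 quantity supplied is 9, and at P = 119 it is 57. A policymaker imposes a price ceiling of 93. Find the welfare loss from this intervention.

42.78

Demand slope = (33.5 − 177.5)/(57 − 9) = −3, so P = 204.5 − 3Q.
Supply slope = (119 − 71)/(57 − 9) = 1, so P = 62 + Q.
Competitive equilibrium: 204.5 − 3Q = 62 + Q → Q* = 35.625, P* = 97.625.
At the ceiling P = 93, quantity supplied = (93 − 62)/1 = 31.
Willingness to pay at Q' = 31: 204.5 − 3·31 = 111.5.
ΔQ = 35.625 − 31 = 4.625; wedge = 111.5 − 93 = 18.5.
DWL = ½ × 4.625 × 18.5 = 42.78.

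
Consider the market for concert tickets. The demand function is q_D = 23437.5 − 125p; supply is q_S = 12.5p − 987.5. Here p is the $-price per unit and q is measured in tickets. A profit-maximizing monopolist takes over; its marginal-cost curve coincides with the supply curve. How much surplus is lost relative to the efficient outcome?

$464.50

In inverse form: demand p = 187.5 − 0.008q, supply p = 79 + 0.08q.
Competitive equilibrium: 187.5 − 0.008q = 79 + 0.08q → q* = 1232.9545, p* = 177.6364.
Marginal revenue: MR = 187.5 − 0.016q. Set MR = MC: 187.5 − 0.016q = 79 + 0.08q → q_m = 1130.2083.
Price p_m = 187.5 − 0.008·1130.2083 = 178.4583; MC(q_m) = 79 + 0.08·1130.2083 = 169.4167.
Competitive q* = 1232.9545, so Δq = 102.7462; wedge = 178.4583 − 169.4167 = 9.0416.
The triangle = ½ × 102.7462 × 9.0416 = $464.50.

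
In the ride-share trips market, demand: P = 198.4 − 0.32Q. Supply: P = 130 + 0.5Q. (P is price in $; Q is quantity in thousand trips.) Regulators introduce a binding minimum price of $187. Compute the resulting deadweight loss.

Competitive equilibrium: 198.4 − 0.32Q = 130 + 0.5Q → Q* = 83.4146, P* = 171.7073.
At the floor P = 187, quantity demanded = (198.4 − 187)/0.32 = 35.625.
Sellers' marginal cost at Q' = 35.625: 130 + 0.5·35.625 = 147.8125.
ΔQ = 83.4146 − 35.625 = 47.7896; wedge = 187 − 147.8125 = 39.1875.
Deadweight loss = ½ × 47.7896 × 39.1875 = $936.38 thousand.

$936.38 thousand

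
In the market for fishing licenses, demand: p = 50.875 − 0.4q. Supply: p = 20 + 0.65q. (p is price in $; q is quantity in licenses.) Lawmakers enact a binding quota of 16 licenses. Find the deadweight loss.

Competitive equilibrium: 50.875 − 0.4q = 20 + 0.65q → q* = 29.4048, p* = 39.1131.
At q = 16: demand price = 50.875 − 0.4·16 = 44.475; supply price = 20 + 0.65·16 = 30.4.
Δq = 29.4048 − 16 = 13.4048; wedge = 44.475 − 30.4 = 14.075.
Deadweight loss = ½ × 13.4048 × 14.075 = $94.34.

$94.34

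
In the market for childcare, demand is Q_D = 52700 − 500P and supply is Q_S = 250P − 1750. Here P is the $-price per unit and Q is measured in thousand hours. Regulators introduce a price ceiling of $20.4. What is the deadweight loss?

In inverse form: demand P = 105.4 − 0.002Q, supply P = 7 + 0.004Q.
Competitive equilibrium: 105.4 − 0.002Q = 7 + 0.004Q → Q* = 16400, P* = 72.6.
At the ceiling P = 20.4, quantity supplied = (20.4 − 7)/0.004 = 3350.
Willingness to pay at Q' = 3350: 105.4 − 0.002·3350 = 98.7.
ΔQ = 16400 − 3350 = 13050; wedge = 98.7 − 20.4 = 78.3.
Welfare loss = ½ × 13050 × 78.3 = $510907.50 thousand.

$510907.50 thousand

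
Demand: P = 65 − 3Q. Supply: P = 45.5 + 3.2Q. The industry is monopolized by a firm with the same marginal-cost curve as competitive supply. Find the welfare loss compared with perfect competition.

Competitive equilibrium: 65 − 3Q = 45.5 + 3.2Q → Q* = 3.1452, P* = 55.5645.
Marginal revenue: MR = 65 − 6Q. Set MR = MC: 65 − 6Q = 45.5 + 3.2Q → Q_m = 2.1196.
Price P_m = 65 − 3·2.1196 = 58.6412; MC(Q_m) = 45.5 + 3.2·2.1196 = 52.2827.
Competitive Q* = 3.1452, so ΔQ = 1.0256; wedge = 58.6412 − 52.2827 = 6.3585.
The triangle = ½ × 1.0256 × 6.3585 = 3.26.

3.26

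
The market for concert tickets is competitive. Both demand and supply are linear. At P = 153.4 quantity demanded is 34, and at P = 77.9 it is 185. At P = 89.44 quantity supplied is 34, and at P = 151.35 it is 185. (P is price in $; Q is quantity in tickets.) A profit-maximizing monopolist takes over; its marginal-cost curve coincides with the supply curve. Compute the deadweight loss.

$622.25

Demand slope = (77.9 − 153.4)/(185 − 34) = −0.5, so P = 170.4 − 0.5Q.
Supply slope = (151.35 − 89.44)/(185 − 34) = 0.41, so P = 75.5 + 0.41Q.
Competitive equilibrium: 170.4 − 0.5Q = 75.5 + 0.41Q → Q* = 104.28571, P* = 118.25714.
Marginal revenue: MR = 170.4 − Q. Set MR = MC: 170.4 − Q = 75.5 + 0.41Q → Q_m = 67.30496.
Price P_m = 170.4 − 0.5·67.30496 = 136.74752; MC(Q_m) = 75.5 + 0.41·67.30496 = 103.09503.
Competitive Q* = 104.28571, so ΔQ = 36.98075; wedge = 136.74752 − 103.09503 = 33.65249.
Welfare loss = ½ × 36.98075 × 33.65249 = $622.25.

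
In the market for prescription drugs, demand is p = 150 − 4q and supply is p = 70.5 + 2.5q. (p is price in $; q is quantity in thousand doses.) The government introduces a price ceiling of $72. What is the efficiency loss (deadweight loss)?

Competitive equilibrium: 150 − 4q = 70.5 + 2.5q → q* = 12.2308, p* = 101.0769.
At the ceiling p = 72, quantity supplied = (72 − 70.5)/2.5 = 0.6.
Willingness to pay at q' = 0.6: 150 − 4·0.6 = 147.6.
Δq = 12.2308 − 0.6 = 11.6308; wedge = 147.6 − 72 = 75.6.
Deadweight loss = ½ × 11.6308 × 75.6 = $439.64 thousand.

$439.64 thousand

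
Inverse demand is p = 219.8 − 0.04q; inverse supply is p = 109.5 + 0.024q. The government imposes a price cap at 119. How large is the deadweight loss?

56401.05

Competitive equilibrium: 219.8 − 0.04q = 109.5 + 0.024q → q* = 1723.4375, p* = 150.8625.
At the ceiling p = 119, quantity supplied = (119 − 109.5)/0.024 = 395.83333.
Willingness to pay at q' = 395.83333: 219.8 − 0.04·395.83333 = 203.96667.
Δq = 1723.4375 − 395.83333 = 1327.60417; wedge = 203.96667 − 119 = 84.96667.
DWL = ½ × 1327.60417 × 84.96667 = 56401.05.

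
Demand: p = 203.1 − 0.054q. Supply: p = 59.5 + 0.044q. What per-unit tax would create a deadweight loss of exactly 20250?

63

Competitive equilibrium: 203.1 − 0.054q = 59.5 + 0.044q → q* = 1465.3061, p* = 123.9735.
A tax t gives Δq = t/0.098 and wedge t, so DWL = t²/0.196.
t²/0.196 = 20250 → t² = 3969 → t = 63.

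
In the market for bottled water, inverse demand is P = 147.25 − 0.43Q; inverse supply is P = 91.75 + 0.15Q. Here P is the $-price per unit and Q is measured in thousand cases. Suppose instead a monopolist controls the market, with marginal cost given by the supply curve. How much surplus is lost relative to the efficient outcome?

Competitive equilibrium: 147.25 − 0.43Q = 91.75 + 0.15Q → Q* = 95.6897, P* = 106.1034.
Marginal revenue: MR = 147.25 − 0.86Q. Set MR = MC: 147.25 − 0.86Q = 91.75 + 0.15Q → Q_m = 54.9505.
Price P_m = 147.25 − 0.43·54.9505 = 123.6213; MC(Q_m) = 91.75 + 0.15·54.9505 = 99.9926.
Competitive Q* = 95.6897, so ΔQ = 40.7392; wedge = 123.6213 − 99.9926 = 23.6287.
The triangle = ½ × 40.7392 × 23.6287 = $481.31 thousand.

$481.31 thousand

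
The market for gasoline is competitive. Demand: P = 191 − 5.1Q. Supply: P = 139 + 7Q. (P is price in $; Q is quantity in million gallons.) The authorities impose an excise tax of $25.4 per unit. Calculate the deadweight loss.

$26.66 million

Competitive equilibrium: 191 − 5.1Q = 139 + 7Q → Q* = 4.2975, P* = 169.0826.
With the tax, the buyer price exceeds the seller price by 25.4: (191 − 5.1Q) − (139 + 7Q) = 25.4 → Q' = 2.1983.
ΔQ = 4.2975 − 2.1983 = 2.0992; the wedge equals the tax, 25.4.
Deadweight loss = ½ × 2.0992 × 25.4 = $26.66 million.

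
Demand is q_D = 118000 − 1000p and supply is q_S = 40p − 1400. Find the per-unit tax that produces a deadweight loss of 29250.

39

In inverse form: demand p = 118 − 0.001q, supply p = 35 + 0.025q.
Competitive equilibrium: 118 − 0.001q = 35 + 0.025q → q* = 3192.3077, p* = 114.8077.
A tax t gives Δq = t/0.026 and wedge t, so DWL = t²/0.052.
t²/0.052 = 29250 → t² = 1521 → t = 39.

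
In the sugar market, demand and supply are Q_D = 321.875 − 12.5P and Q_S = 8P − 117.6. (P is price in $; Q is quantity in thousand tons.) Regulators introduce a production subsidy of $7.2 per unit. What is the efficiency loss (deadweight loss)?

$126.44 thousand

In inverse form: demand P = 25.75 − 0.08Q, supply P = 14.7 + 0.125Q.
Competitive equilibrium: 25.75 − 0.08Q = 14.7 + 0.125Q → Q* = 53.9024, P* = 21.4378.
The subsidy lowers effective supply by 7.2: P = 7.5 + 0.125Q.
New quantity: 25.75 − 0.08Q = 7.5 + 0.125Q → Q' = 89.0244.
Overproduction ΔQ = 89.0244 − 53.9024 = 35.122; wedge = subsidy = 7.2.
The triangle = ½ × 35.122 × 7.2 = $126.44 thousand.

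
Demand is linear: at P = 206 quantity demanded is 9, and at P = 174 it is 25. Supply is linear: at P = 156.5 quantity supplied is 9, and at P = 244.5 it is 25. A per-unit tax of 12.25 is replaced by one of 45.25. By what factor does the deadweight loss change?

Demand slope = (174 − 206)/(25 − 9) = −2, so P = 224 − 2Q.
Supply slope = (244.5 − 156.5)/(25 − 9) = 5.5, so P = 107 + 5.5Q.
Competitive equilibrium: 224 − 2Q = 107 + 5.5Q → Q* = 15.6, P* = 192.8.
For a per-unit tax t: ΔQ = t/7.5, so DWL = ½·t·(t/7.5) = t²/15.
At t = 12.25: DWL = 10.004. At t = 45.25: DWL = 136.504.
Ratio = (45.25/12.25)² = 13.645.

13.645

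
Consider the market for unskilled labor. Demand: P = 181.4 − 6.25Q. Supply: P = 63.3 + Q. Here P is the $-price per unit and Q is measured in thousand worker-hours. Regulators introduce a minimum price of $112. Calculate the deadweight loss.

Competitive equilibrium: 181.4 − 6.25Q = 63.3 + Q → Q* = 16.2897, P* = 79.5897.
At the floor P = 112, quantity demanded = (181.4 − 112)/6.25 = 11.104.
Sellers' marginal cost at Q' = 11.104: 63.3 + 1·11.104 = 74.404.
ΔQ = 16.2897 − 11.104 = 5.1857; wedge = 112 − 74.404 = 37.596.
The triangle = ½ × 5.1857 × 37.596 = $97.48 thousand.

$97.48 thousand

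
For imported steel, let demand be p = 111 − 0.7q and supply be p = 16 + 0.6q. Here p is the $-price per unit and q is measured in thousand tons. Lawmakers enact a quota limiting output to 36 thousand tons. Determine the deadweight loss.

Competitive equilibrium: 111 − 0.7q = 16 + 0.6q → q* = 73.0769, p* = 59.8462.
At q = 36: demand price = 111 − 0.7·36 = 85.8; supply price = 16 + 0.6·36 = 37.6.
Δq = 73.0769 − 36 = 37.0769; wedge = 85.8 − 37.6 = 48.2.
DWL = ½ × 37.0769 × 48.2 = $893.55 thousand.

$893.55 thousand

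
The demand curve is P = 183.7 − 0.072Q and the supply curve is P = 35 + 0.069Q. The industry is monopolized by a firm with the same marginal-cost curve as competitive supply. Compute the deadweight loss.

Competitive equilibrium: 183.7 − 0.072Q = 35 + 0.069Q → Q* = 1054.6099, P* = 107.7681.
Marginal revenue: MR = 183.7 − 0.144Q. Set MR = MC: 183.7 − 0.144Q = 35 + 0.069Q → Q_m = 698.1221.
Price P_m = 183.7 − 0.072·698.1221 = 133.4352; MC(Q_m) = 35 + 0.069·698.1221 = 83.1704.
Competitive Q* = 1054.6099, so ΔQ = 356.4878; wedge = 133.4352 − 83.1704 = 50.2648.
Deadweight loss = ½ × 356.4878 × 50.2648 = 8959.39.

8959.39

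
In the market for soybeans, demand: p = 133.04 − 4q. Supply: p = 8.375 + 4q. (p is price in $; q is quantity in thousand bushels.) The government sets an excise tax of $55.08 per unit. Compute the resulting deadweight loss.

Competitive equilibrium: 133.04 − 4q = 8.375 + 4q → q* = 15.5831, p* = 70.7075.
With the tax, the buyer price exceeds the seller price by 55.08: (133.04 − 4q) − (8.375 + 4q) = 55.08 → q' = 8.6981.
Δq = 15.5831 − 8.6981 = 6.885; the wedge equals the tax, 55.08.
Welfare loss = ½ × 6.885 × 55.08 = $189.61 thousand.

$189.61 thousand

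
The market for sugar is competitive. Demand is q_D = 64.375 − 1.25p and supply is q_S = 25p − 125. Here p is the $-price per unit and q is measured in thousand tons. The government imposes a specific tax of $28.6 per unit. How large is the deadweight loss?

$486.88 thousand

In inverse form: demand p = 51.5 − 0.8q, supply p = 5 + 0.04q.
Competitive equilibrium: 51.5 − 0.8q = 5 + 0.04q → q* = 55.3571, p* = 7.2143.
With the tax, the buyer price exceeds the seller price by 28.6: (51.5 − 0.8q) − (5 + 0.04q) = 28.6 → q' = 21.3095.
Δq = 55.3571 − 21.3095 = 34.0476; the wedge equals the tax, 28.6.
DWL = ½ × 34.0476 × 28.6 = $486.88 thousand.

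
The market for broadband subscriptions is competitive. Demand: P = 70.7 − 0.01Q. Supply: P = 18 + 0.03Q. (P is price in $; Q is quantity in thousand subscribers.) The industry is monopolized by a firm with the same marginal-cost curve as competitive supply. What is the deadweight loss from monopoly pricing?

Competitive equilibrium: 70.7 − 0.01Q = 18 + 0.03Q → Q* = 1317.5, P* = 57.525.
Marginal revenue: MR = 70.7 − 0.02Q. Set MR = MC: 70.7 − 0.02Q = 18 + 0.03Q → Q_m = 1054.
Price P_m = 70.7 − 0.01·1054 = 60.16; MC(Q_m) = 18 + 0.03·1054 = 49.62.
Competitive Q* = 1317.5, so ΔQ = 263.5; wedge = 60.16 − 49.62 = 10.54.
The triangle = ½ × 263.5 × 10.54 = $1388.645 thousand.

$1388.645 thousand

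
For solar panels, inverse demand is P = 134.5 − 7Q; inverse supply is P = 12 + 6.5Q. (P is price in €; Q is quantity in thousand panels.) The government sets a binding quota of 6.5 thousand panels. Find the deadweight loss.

Competitive equilibrium: 134.5 − 7Q = 12 + 6.5Q → Q* = 9.0741, P* = 70.9815.
At Q = 6.5: demand price = 134.5 − 7·6.5 = 89; supply price = 12 + 6.5·6.5 = 54.25.
ΔQ = 9.0741 − 6.5 = 2.5741; wedge = 89 − 54.25 = 34.75.
DWL = ½ × 2.5741 × 34.75 = €44.72 thousand.

€44.72 thousand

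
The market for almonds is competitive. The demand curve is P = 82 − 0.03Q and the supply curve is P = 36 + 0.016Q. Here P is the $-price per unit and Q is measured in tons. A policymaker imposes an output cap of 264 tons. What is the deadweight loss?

Competitive equilibrium: 82 − 0.03Q = 36 + 0.016Q → Q* = 1000, P* = 52.
At Q = 264: demand price = 82 − 0.03·264 = 74.08; supply price = 36 + 0.016·264 = 40.224.
ΔQ = 1000 − 264 = 736; wedge = 74.08 − 40.224 = 33.856.
Deadweight loss = ½ × 736 × 33.856 = $12459.008.

$12459.008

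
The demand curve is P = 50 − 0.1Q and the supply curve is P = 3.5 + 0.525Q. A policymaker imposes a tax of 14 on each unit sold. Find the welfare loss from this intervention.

156.80

Competitive equilibrium: 50 − 0.1Q = 3.5 + 0.525Q → Q* = 74.4, P* = 42.56.
With the tax, the buyer price exceeds the seller price by 14: (50 − 0.1Q) − (3.5 + 0.525Q) = 14 → Q' = 52.
ΔQ = 74.4 − 52 = 22.4; the wedge equals the tax, 14.
Welfare loss = ½ × 22.4 × 14 = 156.80.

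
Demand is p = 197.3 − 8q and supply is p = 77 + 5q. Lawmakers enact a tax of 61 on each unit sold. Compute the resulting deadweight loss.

Competitive equilibrium: 197.3 − 8q = 77 + 5q → q* = 9.2538, p* = 123.2692.
With the tax, the buyer price exceeds the seller price by 61: (197.3 − 8q) − (77 + 5q) = 61 → q' = 4.5615.
Δq = 9.2538 − 4.5615 = 4.6923; the wedge equals the tax, 61.
Deadweight loss = ½ × 4.6923 × 61 = 143.12.

143.12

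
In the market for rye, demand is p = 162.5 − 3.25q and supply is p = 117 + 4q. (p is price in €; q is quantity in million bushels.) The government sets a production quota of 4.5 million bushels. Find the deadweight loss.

Competitive equilibrium: 162.5 − 3.25q = 117 + 4q → q* = 6.2759, p* = 142.1034.
At q = 4.5: demand price = 162.5 − 3.25·4.5 = 147.875; supply price = 117 + 4·4.5 = 135.
Δq = 6.2759 − 4.5 = 1.7759; wedge = 147.875 − 135 = 12.875.
Deadweight loss = ½ × 1.7759 × 12.875 = €11.43 million.

€11.43 million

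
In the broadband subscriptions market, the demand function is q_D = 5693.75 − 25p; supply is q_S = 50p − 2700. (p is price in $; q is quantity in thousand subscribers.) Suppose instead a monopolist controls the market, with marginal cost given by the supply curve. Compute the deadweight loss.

In inverse form: demand p = 227.75 − 0.04q, supply p = 54 + 0.02q.
Competitive equilibrium: 227.75 − 0.04q = 54 + 0.02q → q* = 2895.8333, p* = 111.9167.
Marginal revenue: MR = 227.75 − 0.08q. Set MR = MC: 227.75 − 0.08q = 54 + 0.02q → q_m = 1737.5.
Price p_m = 227.75 − 0.04·1737.5 = 158.25; MC(q_m) = 54 + 0.02·1737.5 = 88.75.
Competitive q* = 2895.8333, so Δq = 1158.3333; wedge = 158.25 − 88.75 = 69.5.
DWL = ½ × 1158.3333 × 69.5 = $40252.08 thousand.

$40252.08 thousand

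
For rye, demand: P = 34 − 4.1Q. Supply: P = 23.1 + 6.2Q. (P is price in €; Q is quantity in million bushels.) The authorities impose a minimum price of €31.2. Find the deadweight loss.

Competitive equilibrium: 34 − 4.1Q = 23.1 + 6.2Q → Q* = 1.0583, P* = 29.6612.
At the floor P = 31.2, quantity demanded = (34 − 31.2)/4.1 = 0.6829.
Sellers' marginal cost at Q' = 0.6829: 23.1 + 6.2·0.6829 = 27.334.
ΔQ = 1.0583 − 0.6829 = 0.3754; wedge = 31.2 − 27.334 = 3.866.
Welfare loss = ½ × 0.3754 × 3.866 = €0.73 million.

€0.73 million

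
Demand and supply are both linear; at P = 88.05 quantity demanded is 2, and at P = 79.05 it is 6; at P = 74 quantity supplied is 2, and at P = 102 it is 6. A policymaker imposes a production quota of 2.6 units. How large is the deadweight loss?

3.91

Demand slope = (79.05 − 88.05)/(6 − 2) = −2.25, so P = 92.55 − 2.25Q.
Supply slope = (102 − 74)/(6 − 2) = 7, so P = 60 + 7Q.
Competitive equilibrium: 92.55 − 2.25Q = 60 + 7Q → Q* = 3.5189, P* = 84.6324.
At Q = 2.6: demand price = 92.55 − 2.25·2.6 = 86.7; supply price = 60 + 7·2.6 = 78.2.
ΔQ = 3.5189 − 2.6 = 0.9189; wedge = 86.7 − 78.2 = 8.5.
The triangle = ½ × 0.9189 × 8.5 = 3.91.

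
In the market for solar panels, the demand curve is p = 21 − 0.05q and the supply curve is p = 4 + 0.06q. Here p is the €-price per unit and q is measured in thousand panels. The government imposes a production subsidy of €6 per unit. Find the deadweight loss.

€163.64 thousand

Competitive equilibrium: 21 − 0.05q = 4 + 0.06q → q* = 154.5455, p* = 13.2727.
The subsidy lowers effective supply by 6: p = 0.06q − 2.
New quantity: 21 − 0.05q = 0.06q − 2 → q' = 209.0909.
Overproduction Δq = 209.0909 − 154.5455 = 54.5454; wedge = subsidy = 6.
Deadweight loss = ½ × 54.5454 × 6 = €163.64 thousand.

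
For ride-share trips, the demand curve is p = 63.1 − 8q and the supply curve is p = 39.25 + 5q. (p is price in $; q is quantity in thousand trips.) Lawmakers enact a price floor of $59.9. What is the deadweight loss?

Competitive equilibrium: 63.1 − 8q = 39.25 + 5q → q* = 1.8346, p* = 48.4231.
At the floor p = 59.9, quantity demanded = (63.1 − 59.9)/8 = 0.4.
Sellers' marginal cost at q' = 0.4: 39.25 + 5·0.4 = 41.25.
Δq = 1.8346 − 0.4 = 1.4346; wedge = 59.9 − 41.25 = 18.65.
Deadweight loss = ½ × 1.4346 × 18.65 = $13.38 thousand.

$13.38 thousand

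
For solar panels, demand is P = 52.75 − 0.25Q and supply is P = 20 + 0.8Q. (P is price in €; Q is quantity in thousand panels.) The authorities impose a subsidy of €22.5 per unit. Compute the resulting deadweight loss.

€241.07 thousand

Competitive equilibrium: 52.75 − 0.25Q = 20 + 0.8Q → Q* = 31.1905, P* = 44.9524.
The subsidy lowers effective supply by 22.5: P = 0.8Q − 2.5.
New quantity: 52.75 − 0.25Q = 0.8Q − 2.5 → Q' = 52.619.
Overproduction ΔQ = 52.619 − 31.1905 = 21.4285; wedge = subsidy = 22.5.
The triangle = ½ × 21.4285 × 22.5 = €241.07 thousand.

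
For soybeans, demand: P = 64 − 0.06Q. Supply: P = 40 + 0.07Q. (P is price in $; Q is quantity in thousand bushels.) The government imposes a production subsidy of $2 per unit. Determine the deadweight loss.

Competitive equilibrium: 64 − 0.06Q = 40 + 0.07Q → Q* = 184.6154, P* = 52.9231.
The subsidy lowers effective supply by 2: P = 38 + 0.07Q.
New quantity: 64 − 0.06Q = 38 + 0.07Q → Q' = 200.
Overproduction ΔQ = 200 − 184.6154 = 15.3846; wedge = subsidy = 2.
Welfare loss = ½ × 15.3846 × 2 = $15.38 thousand.

$15.38 thousand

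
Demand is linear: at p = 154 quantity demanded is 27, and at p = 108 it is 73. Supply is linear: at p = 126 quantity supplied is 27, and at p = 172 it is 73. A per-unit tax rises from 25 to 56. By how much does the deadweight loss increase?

Demand slope = (108 − 154)/(73 − 27) = −1, so p = 181 − q.
Supply slope = (172 − 126)/(73 − 27) = 1, so p = 99 + q.
Competitive equilibrium: 181 − q = 99 + q → q* = 41, p* = 140.
For a per-unit tax t: Δq = t/2, so DWL = ½·t·(t/2) = t²/4.
At t = 25: DWL = 156.25. At t = 56: DWL = 784.
Increase = 784 − 156.25 = 627.75.

627.75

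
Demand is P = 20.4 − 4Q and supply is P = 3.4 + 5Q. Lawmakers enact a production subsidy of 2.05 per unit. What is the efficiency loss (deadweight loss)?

Competitive equilibrium: 20.4 − 4Q = 3.4 + 5Q → Q* = 1.8889, P* = 12.8444.
The subsidy lowers effective supply by 2.05: P = 1.35 + 5Q.
New quantity: 20.4 − 4Q = 1.35 + 5Q → Q' = 2.1167.
Overproduction ΔQ = 2.1167 − 1.8889 = 0.2278; wedge = subsidy = 2.05.
The triangle = ½ × 0.2278 × 2.05 = 0.23.

0.23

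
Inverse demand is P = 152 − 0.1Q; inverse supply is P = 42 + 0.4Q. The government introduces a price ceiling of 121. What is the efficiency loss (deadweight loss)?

Competitive equilibrium: 152 − 0.1Q = 42 + 0.4Q → Q* = 220, P* = 130.
At the ceiling P = 121, quantity supplied = (121 − 42)/0.4 = 197.5.
Willingness to pay at Q' = 197.5: 152 − 0.1·197.5 = 132.25.
ΔQ = 220 − 197.5 = 22.5; wedge = 132.25 − 121 = 11.25.
Deadweight loss = ½ × 22.5 × 11.25 = 126.56.

126.56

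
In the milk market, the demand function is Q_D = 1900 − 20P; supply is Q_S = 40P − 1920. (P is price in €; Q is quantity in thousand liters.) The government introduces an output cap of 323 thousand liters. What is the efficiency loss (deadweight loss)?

In inverse form: demand P = 95 − 0.05Q, supply P = 48 + 0.025Q.
Competitive equilibrium: 95 − 0.05Q = 48 + 0.025Q → Q* = 626.6667, P* = 63.6667.
At Q = 323: demand price = 95 − 0.05·323 = 78.85; supply price = 48 + 0.025·323 = 56.075.
ΔQ = 626.6667 − 323 = 303.6667; wedge = 78.85 − 56.075 = 22.775.
Welfare loss = ½ × 303.6667 × 22.775 = €3458 thousand.

€3458 thousand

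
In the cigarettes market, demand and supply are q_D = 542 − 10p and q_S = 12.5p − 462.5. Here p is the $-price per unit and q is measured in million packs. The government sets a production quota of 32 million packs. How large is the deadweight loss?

$363.54 million

In inverse form: demand p = 54.2 − 0.1q, supply p = 37 + 0.08q.
Competitive equilibrium: 54.2 − 0.1q = 37 + 0.08q → q* = 95.5556, p* = 44.6444.
At q = 32: demand price = 54.2 − 0.1·32 = 51; supply price = 37 + 0.08·32 = 39.56.
Δq = 95.5556 − 32 = 63.5556; wedge = 51 − 39.56 = 11.44.
The triangle = ½ × 63.5556 × 11.44 = $363.54 million.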